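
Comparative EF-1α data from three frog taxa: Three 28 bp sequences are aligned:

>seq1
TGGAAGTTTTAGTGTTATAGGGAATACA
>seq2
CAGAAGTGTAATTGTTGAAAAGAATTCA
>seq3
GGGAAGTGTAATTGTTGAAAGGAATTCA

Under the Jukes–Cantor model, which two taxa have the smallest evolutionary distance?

seq2 and seq3

seq1–seq2: 10/28 differ, p = 0.357, d = 0.485.
seq1–seq3: 8/28 differ, p = 0.286, d = 0.360.
seq2–seq3: 3/28 differ, p = 0.107, d = 0.116.
The smallest distance is between seq2 and seq3.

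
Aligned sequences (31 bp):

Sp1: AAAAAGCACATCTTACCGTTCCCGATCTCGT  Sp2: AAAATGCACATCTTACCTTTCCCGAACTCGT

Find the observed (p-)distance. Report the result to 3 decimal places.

0.097

The sequences differ at 3 of 31 positions (sites 5, 18, 26).
p = 3/31 = 0.096774… ≈ 0.097 (to 3 d.p.).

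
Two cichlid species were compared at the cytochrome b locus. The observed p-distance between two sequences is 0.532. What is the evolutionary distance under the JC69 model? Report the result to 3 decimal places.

d = −(3/4) ln(1 − 4p/3) = −0.75 ln(1 − 0.709333) = −0.75 ln(0.290667)
  = −0.75 × (-1.235577) = 0.926683 substitutions/site.

0.927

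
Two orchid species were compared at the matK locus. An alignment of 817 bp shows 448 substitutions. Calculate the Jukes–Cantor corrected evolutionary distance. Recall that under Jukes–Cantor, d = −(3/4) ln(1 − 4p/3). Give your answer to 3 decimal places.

p = 448/817 ≈ 0.548348.
d = −(3/4) ln(1 − 4p/3) = −0.75 ln(1 − 0.731131) = −0.75 ln(0.268869)
  = −0.75 × (-1.313531) = 0.985148 substitutions/site.

0.985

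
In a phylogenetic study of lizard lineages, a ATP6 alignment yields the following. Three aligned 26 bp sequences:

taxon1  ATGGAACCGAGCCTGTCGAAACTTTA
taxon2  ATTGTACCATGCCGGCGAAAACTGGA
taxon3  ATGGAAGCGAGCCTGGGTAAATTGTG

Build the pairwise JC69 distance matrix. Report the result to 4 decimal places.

d(taxon1,taxon2) = 0.5393, d(taxon1,taxon3) = 0.3335, d(taxon2,taxon3) = 0.6228

taxon1–taxon2: 10/26 sites differ → p ≈ 0.384615, d = −0.75 ln(1 − 0.51282) = 0.539341 ≈ 0.5393.
taxon1–taxon3: 7/26 sites differ → p ≈ 0.269231, d = −0.75 ln(1 − 0.358975) = 0.333515 ≈ 0.3335.
taxon2–taxon3: 11/26 sites differ → p ≈ 0.423077, d = −0.75 ln(1 − 0.564103) = 0.622762 ≈ 0.6228.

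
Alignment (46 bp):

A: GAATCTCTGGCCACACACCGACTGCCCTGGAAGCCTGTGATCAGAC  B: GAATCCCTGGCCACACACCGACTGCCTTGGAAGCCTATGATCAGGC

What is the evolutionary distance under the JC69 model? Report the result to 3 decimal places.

0.092

The sequences differ at 4 of 46 sites (6, 27, 37, 45), so p = 4/46 ≈ 0.086957.
d = −(3/4) ln(1 − 4p/3) = −0.75 ln(1 − 0.115943) = −0.75 ln(0.884057)
  = −0.75 × (-0.123234) = 0.092426 substitutions/site.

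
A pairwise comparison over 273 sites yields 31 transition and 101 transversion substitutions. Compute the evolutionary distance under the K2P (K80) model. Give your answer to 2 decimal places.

0.79

P = 31/273 ≈ 0.113553 and Q = 101/273 ≈ 0.369963.
Under the Kimura two-parameter model, d = −½ ln(1 − 2P − Q) − ¼ ln(1 − 2Q).
1 − 2P − Q = 0.402931, giving −½ ln(0.402931) = 0.454495.
1 − 2Q = 0.260074, giving −¼ ln(0.260074) = 0.336697.
d = 0.454495 + 0.336697 = 0.791192.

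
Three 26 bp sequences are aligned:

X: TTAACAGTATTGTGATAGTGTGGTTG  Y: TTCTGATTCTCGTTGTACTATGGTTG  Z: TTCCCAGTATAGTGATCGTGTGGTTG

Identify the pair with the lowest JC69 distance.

X and Z

X–Y: 10/26 differ, p = 0.385, d = 0.539.
X–Z: 4/26 differ, p = 0.154, d = 0.172.
Y–Z: 10/26 differ, p = 0.385, d = 0.539.
The smallest distance is between X and Z.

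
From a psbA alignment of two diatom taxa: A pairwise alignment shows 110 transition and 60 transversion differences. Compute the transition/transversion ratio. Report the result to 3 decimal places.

1.833

R = 110/60 = 1.833333… ≈ 1.833 (to 3 d.p.).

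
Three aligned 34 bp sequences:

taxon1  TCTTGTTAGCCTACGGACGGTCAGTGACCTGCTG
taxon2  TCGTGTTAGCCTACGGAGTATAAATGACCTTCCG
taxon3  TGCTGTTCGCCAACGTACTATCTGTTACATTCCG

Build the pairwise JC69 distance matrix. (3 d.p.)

taxon1–taxon2: 8/34 sites differ → p ≈ 0.235294, d = −0.75 ln(1 − 0.313725) = 0.282358 ≈ 0.282.
taxon1–taxon3: 12/34 sites differ → p ≈ 0.352941, d = −0.75 ln(1 − 0.470588) = 0.476991 ≈ 0.477.
taxon2–taxon3: 11/34 sites differ → p ≈ 0.323529, d = −0.75 ln(1 − 0.431372) = 0.423397 ≈ 0.423.

d(taxon1,taxon2) = 0.282, d(taxon1,taxon3) = 0.477, d(taxon2,taxon3) = 0.423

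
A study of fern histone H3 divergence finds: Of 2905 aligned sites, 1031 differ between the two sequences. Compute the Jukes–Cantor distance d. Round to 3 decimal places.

0.481

p = 1031/2905 ≈ 0.354905.
d = −(3/4) ln(1 − 4p/3) = −0.75 ln(1 − 0.473207) = −0.75 ln(0.526793)
  = −0.75 × (-0.640948) = 0.480711 substitutions/site.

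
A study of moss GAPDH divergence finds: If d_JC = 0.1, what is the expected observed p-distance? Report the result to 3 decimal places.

p = (3/4)(1 − e^(−4d/3)) = 0.75 × (1 − e^(-0.133333)) = 0.75 × (1 − 0.875174) = 0.093620.

0.094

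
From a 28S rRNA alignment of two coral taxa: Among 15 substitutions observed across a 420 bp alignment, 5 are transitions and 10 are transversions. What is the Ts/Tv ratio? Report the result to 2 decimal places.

0.50

R = 5/10 = 0.50.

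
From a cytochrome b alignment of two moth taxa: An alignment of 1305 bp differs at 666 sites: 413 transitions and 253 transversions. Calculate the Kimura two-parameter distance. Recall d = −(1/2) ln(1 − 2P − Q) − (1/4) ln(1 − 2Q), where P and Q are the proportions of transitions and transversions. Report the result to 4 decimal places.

0.9994

P = 413/1305 ≈ 0.316475 and Q = 253/1305 ≈ 0.19387.
Under the Kimura two-parameter model, d = −½ ln(1 − 2P − Q) − ¼ ln(1 − 2Q).
1 − 2P − Q = 0.17318, giving −½ ln(0.17318) = 0.876712.
1 − 2Q = 0.61226, giving −¼ ln(0.61226) = 0.122650.
d = 0.876712 + 0.122650 = 0.999362.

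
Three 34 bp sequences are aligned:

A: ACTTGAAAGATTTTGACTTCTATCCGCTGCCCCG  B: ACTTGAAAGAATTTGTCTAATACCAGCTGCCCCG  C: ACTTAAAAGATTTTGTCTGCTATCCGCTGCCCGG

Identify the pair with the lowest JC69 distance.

A–B: 6/34 differ, p = 0.176, d = 0.201.
A–C: 4/34 differ, p = 0.118, d = 0.128.
B–C: 7/34 differ, p = 0.206, d = 0.241.
The smallest distance is between A and C.

A and C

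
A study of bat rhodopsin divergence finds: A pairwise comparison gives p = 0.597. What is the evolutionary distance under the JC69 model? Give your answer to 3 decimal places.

d = −(3/4) ln(1 − 4p/3) = −0.75 ln(1 − 0.796) = −0.75 ln(0.204)
  = −0.75 × (-1.589635) = 1.192226 substitutions/site.

1.192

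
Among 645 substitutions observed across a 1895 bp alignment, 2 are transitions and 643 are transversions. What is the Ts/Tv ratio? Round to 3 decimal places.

0.003

R = 2/643 = 0.003110… ≈ 0.003 (to 3 d.p.).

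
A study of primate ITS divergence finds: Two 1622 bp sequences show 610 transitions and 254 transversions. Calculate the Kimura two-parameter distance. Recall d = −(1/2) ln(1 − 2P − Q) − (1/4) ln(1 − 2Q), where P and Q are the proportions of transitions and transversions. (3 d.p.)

P = 610/1622 ≈ 0.376079 and Q = 254/1622 ≈ 0.156597.
Under the Kimura two-parameter model, d = −½ ln(1 − 2P − Q) − ¼ ln(1 − 2Q).
1 − 2P − Q = 0.091245, giving −½ ln(0.091245) = 1.197104.
1 − 2Q = 0.686806, giving −¼ ln(0.686806) = 0.093926.
d = 1.197104 + 0.093926 = 1.291030.

1.291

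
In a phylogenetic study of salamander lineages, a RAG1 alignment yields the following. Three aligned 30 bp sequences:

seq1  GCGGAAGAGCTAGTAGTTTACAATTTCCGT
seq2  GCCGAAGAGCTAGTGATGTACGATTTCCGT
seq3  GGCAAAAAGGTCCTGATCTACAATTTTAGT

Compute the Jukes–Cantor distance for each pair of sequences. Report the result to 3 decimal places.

d(seq1,seq2) = 0.188, d(seq1,seq3) = 0.572, d(seq2,seq3) = 0.441

seq1–seq2: 5/30 sites differ → p ≈ 0.166667, d = −0.75 ln(1 − 0.222223) = 0.188487 ≈ 0.188.
seq1–seq3: 12/30 sites differ → p = 0.4, d = −0.75 ln(1 − 0.533333) = 0.571605 ≈ 0.572.
seq2–seq3: 10/30 sites differ → p ≈ 0.333333, d = −0.75 ln(1 − 0.444444) = 0.440839 ≈ 0.441.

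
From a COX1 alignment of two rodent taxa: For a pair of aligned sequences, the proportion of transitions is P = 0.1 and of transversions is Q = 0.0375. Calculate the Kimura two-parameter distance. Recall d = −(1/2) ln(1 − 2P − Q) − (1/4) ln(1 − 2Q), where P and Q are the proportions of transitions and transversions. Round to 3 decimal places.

Under the Kimura two-parameter model, d = −½ ln(1 − 2P − Q) − ¼ ln(1 − 2Q).
1 − 2P − Q = 0.7625, giving −½ ln(0.7625) = 0.135576.
1 − 2Q = 0.925, giving −¼ ln(0.925) = 0.019490.
d = 0.135576 + 0.019490 = 0.155066.

0.155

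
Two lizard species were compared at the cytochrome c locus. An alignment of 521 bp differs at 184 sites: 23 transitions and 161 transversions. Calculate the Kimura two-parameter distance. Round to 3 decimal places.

0.494

P = 23/521 ≈ 0.044146 and Q = 161/521 ≈ 0.309021.
Under the Kimura two-parameter model, d = −½ ln(1 − 2P − Q) − ¼ ln(1 − 2Q).
1 − 2P − Q = 0.602687, giving −½ ln(0.602687) = 0.253179.
1 − 2Q = 0.381958, giving −¼ ln(0.381958) = 0.240611.
d = 0.253179 + 0.240611 = 0.493790.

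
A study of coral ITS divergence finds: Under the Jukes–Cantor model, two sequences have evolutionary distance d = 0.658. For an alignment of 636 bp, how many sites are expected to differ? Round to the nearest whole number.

279

Invert JC69: p = (3/4)(1 − e^(−4d/3)) = 0.75 × (1 − e^(-0.877333)) = 0.75 × (1 − 0.415891) = 0.438082.
Expected differing sites = pL ≈ 0.438082 × 636 = 278.620152 ≈ 279.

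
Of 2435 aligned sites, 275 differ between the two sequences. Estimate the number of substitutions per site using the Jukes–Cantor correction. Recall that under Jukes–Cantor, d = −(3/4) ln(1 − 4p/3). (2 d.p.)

0.12

p = 275/2435 ≈ 0.112936.
d = −(3/4) ln(1 − 4p/3) = −0.75 ln(1 − 0.150581) = −0.75 ln(0.849419)
  = −0.75 × (-0.163203) = 0.122402 substitutions/site.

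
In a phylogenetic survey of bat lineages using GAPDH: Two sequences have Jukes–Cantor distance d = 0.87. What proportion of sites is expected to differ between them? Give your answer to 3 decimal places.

p = (3/4)(1 − e^(−4d/3)) = 0.75 × (1 − e^(-1.16)) = 0.75 × (1 − 0.313486) = 0.514886.

0.515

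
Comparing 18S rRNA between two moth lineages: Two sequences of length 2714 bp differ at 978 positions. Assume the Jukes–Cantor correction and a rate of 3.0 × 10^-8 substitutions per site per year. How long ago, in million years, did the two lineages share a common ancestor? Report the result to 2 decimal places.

p = 978/2714 ≈ 0.360354.
d = −(3/4) ln(1 − 4p/3) = −0.75 ln(1 − 0.480472) = −0.75 ln(0.519528)
  = −0.75 × (-0.654835) = 0.491126 substitutions/site.
Under a molecular clock d = 2μt, so t = d/(2μ) = 0.491126 / (2 × 3.0 × 10^-8) = 8.19 million years.

8.19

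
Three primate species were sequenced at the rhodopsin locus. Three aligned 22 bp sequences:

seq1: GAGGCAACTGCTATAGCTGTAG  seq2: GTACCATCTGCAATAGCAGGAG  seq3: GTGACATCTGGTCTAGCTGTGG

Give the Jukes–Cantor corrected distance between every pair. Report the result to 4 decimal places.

seq1–seq2: 7/22 sites differ → p ≈ 0.318182, d = −0.75 ln(1 − 0.424243) = 0.414052 ≈ 0.4141.
seq1–seq3: 6/22 sites differ → p ≈ 0.272727, d = −0.75 ln(1 − 0.363636) = 0.338988 ≈ 0.3390.
seq2–seq3: 8/22 sites differ → p ≈ 0.363636, d = −0.75 ln(1 − 0.484848) = 0.497470 ≈ 0.4975.

d(seq1,seq2) = 0.4141, d(seq1,seq3) = 0.3390, d(seq2,seq3) = 0.4975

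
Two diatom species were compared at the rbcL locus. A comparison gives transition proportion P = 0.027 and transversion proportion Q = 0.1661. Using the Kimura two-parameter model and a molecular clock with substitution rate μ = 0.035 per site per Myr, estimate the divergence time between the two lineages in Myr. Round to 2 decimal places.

Under the Kimura two-parameter model, d = −½ ln(1 − 2P − Q) − ¼ ln(1 − 2Q).
1 − 2P − Q = 0.7799, giving −½ ln(0.7799) = 0.124295.
1 − 2Q = 0.6678, giving −¼ ln(0.6678) = 0.100942.
d = 0.124295 + 0.100942 = 0.225237.
Under a molecular clock d = 2μt, so t = d/(2μ) = 0.225237 / (2 × 0.035) = 3.22 Myr.

3.22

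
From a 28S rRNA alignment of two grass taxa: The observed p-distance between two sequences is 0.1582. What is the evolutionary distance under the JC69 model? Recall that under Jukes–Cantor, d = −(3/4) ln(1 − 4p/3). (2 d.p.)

d = −(3/4) ln(1 − 4p/3) = −0.75 ln(1 − 0.210933) = −0.75 ln(0.789067)
  = −0.75 × (-0.236904) = 0.177678 substitutions/site.

0.18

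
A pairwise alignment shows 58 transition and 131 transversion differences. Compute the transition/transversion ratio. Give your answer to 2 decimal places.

0.44

R = 58/131 = 0.442748… ≈ 0.44 (to 2 d.p.).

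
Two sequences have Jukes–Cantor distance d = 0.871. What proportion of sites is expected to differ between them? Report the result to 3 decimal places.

p = (3/4)(1 − e^(−4d/3)) = 0.75 × (1 − e^(-1.161333)) = 0.75 × (1 − 0.313069) = 0.515198.

0.515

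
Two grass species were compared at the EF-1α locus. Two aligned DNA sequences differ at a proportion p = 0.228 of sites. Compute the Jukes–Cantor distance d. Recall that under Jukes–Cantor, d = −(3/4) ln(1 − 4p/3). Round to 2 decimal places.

0.27

d = −(3/4) ln(1 − 4p/3) = −0.75 ln(1 − 0.304) = −0.75 ln(0.696)
  = −0.75 × (-0.362406) = 0.271805 substitutions/site.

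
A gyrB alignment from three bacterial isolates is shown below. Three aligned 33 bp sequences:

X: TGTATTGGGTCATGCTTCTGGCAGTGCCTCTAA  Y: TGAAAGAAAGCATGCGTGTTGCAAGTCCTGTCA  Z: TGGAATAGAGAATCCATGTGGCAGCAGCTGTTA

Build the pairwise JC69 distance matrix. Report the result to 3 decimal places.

X–Y: 15/33 sites differ → p ≈ 0.454545, d = −0.75 ln(1 − 0.60606) = 0.698667 ≈ 0.699.
X–Z: 14/33 sites differ → p ≈ 0.424242, d = −0.75 ln(1 − 0.565656) = 0.625439 ≈ 0.625.
Y–Z: 12/33 sites differ → p ≈ 0.363636, d = −0.75 ln(1 − 0.484848) = 0.497470 ≈ 0.497.

d(X,Y) = 0.699, d(X,Z) = 0.625, d(Y,Z) = 0.497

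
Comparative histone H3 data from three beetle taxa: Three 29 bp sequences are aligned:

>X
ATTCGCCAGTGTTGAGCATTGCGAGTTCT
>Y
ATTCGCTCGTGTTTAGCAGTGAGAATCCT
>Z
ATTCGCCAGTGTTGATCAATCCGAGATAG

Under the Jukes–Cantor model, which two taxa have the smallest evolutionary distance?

X and Z

X–Y: 7/29 differ, p = 0.241, d = 0.291.
X–Z: 6/29 differ, p = 0.207, d = 0.242.
Y–Z: 12/29 differ, p = 0.414, d = 0.602.
The smallest distance is between X and Z.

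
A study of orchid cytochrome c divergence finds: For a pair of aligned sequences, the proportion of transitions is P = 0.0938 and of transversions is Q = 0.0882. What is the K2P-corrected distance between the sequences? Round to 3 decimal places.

Under the Kimura two-parameter model, d = −½ ln(1 − 2P − Q) − ¼ ln(1 − 2Q).
1 − 2P − Q = 0.7242, giving −½ ln(0.7242) = 0.161344.
1 − 2Q = 0.8236, giving −¼ ln(0.8236) = 0.048518.
d = 0.161344 + 0.048518 = 0.209862.

0.210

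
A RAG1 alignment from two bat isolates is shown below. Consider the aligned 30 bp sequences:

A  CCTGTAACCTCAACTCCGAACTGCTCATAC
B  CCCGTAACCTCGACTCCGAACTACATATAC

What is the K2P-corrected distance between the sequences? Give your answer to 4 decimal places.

Of 30 sites, 4 differences are transitions and 1 are transversions, so P = 4/30 ≈ 0.133333 and Q = 1/30 ≈ 0.033333.
Under the Kimura two-parameter model, d = −½ ln(1 − 2P − Q) − ¼ ln(1 − 2Q).
1 − 2P − Q = 0.700001, giving −½ ln(0.700001) = 0.178337.
1 − 2Q = 0.933334, giving −¼ ln(0.933334) = 0.017248.
d = 0.178337 + 0.017248 = 0.195585.

0.1956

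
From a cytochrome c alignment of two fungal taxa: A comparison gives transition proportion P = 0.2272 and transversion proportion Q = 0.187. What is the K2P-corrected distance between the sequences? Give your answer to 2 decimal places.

0.63

Under the Kimura two-parameter model, d = −½ ln(1 − 2P − Q) − ¼ ln(1 − 2Q).
1 − 2P − Q = 0.3586, giving −½ ln(0.3586) = 0.512774.
1 − 2Q = 0.626, giving −¼ ln(0.626) = 0.117101.
d = 0.512774 + 0.117101 = 0.629875.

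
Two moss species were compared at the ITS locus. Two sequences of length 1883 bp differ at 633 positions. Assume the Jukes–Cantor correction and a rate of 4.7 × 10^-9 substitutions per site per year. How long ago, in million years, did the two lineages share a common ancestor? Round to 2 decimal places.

47.44

p = 633/1883 ≈ 0.336166.
d = −(3/4) ln(1 − 4p/3) = −0.75 ln(1 − 0.448221) = −0.75 ln(0.551779)
  = −0.75 × (-0.594608) = 0.445956 substitutions/site.
Under a molecular clock d = 2μt, so t = d/(2μ) = 0.445956 / (2 × 4.7 × 10^-9) = 47.44 million years.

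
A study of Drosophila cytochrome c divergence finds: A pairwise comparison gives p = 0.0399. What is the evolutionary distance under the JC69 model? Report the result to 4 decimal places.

d = −(3/4) ln(1 − 4p/3) = −0.75 ln(1 − 0.0532) = −0.75 ln(0.9468)
  = −0.75 × (-0.054667) = 0.041000 substitutions/site.

0.0410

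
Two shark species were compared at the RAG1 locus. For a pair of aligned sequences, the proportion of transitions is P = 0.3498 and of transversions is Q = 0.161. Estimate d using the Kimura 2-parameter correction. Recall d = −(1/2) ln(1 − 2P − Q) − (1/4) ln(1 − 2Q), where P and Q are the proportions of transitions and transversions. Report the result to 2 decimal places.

1.08

Under the Kimura two-parameter model, d = −½ ln(1 − 2P − Q) − ¼ ln(1 − 2Q).
1 − 2P − Q = 0.1394, giving −½ ln(0.1394) = 0.985204.
1 − 2Q = 0.678, giving −¼ ln(0.678) = 0.097152.
d = 0.985204 + 0.097152 = 1.082356.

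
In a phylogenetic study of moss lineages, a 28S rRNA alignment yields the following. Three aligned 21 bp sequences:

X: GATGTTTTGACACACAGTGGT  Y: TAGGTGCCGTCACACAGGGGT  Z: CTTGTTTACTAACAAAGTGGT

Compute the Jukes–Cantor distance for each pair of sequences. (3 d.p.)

X–Y: 7/21 sites differ → p ≈ 0.333333, d = −0.75 ln(1 − 0.444444) = 0.440839 ≈ 0.441.
X–Z: 7/21 sites differ → p ≈ 0.333333, d = −0.75 ln(1 − 0.444444) = 0.440839 ≈ 0.441.
Y–Z: 10/21 sites differ → p ≈ 0.47619, d = −0.75 ln(1 − 0.63492) = 0.755729 ≈ 0.756.

d(X,Y) = 0.441, d(X,Z) = 0.441, d(Y,Z) = 0.756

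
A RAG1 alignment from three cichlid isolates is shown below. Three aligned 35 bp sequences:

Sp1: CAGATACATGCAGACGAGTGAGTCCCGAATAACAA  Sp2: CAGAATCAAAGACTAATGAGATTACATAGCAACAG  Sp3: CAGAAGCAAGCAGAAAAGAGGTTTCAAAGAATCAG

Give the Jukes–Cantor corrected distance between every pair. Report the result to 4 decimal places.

d(Sp1,Sp2) = 0.8681, d(Sp1,Sp3) = 0.6355, d(Sp2,Sp3) = 0.4073

Sp1–Sp2: 18/35 sites differ → p ≈ 0.514286, d = −0.75 ln(1 − 0.685715) = 0.868091 ≈ 0.8681.
Sp1–Sp3: 15/35 sites differ → p ≈ 0.428571, d = −0.75 ln(1 − 0.571428) = 0.635472 ≈ 0.6355.
Sp2–Sp3: 11/35 sites differ → p ≈ 0.314286, d = −0.75 ln(1 − 0.419048) = 0.407315 ≈ 0.4073.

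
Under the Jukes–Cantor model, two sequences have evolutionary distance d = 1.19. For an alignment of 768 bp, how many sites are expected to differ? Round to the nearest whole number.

Invert JC69: p = (3/4)(1 − e^(−4d/3)) = 0.75 × (1 − e^(-1.586667)) = 0.75 × (1 − 0.204606) = 0.596546.
Expected differing sites = pL ≈ 0.596546 × 768 = 458.147328 ≈ 458.

458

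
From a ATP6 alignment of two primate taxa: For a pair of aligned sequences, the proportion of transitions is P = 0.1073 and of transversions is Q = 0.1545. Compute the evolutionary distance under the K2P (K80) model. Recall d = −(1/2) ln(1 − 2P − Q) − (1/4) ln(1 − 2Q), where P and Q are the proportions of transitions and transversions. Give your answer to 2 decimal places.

0.32

Under the Kimura two-parameter model, d = −½ ln(1 − 2P − Q) − ¼ ln(1 − 2Q).
1 − 2P − Q = 0.6309, giving −½ ln(0.6309) = 0.230304.
1 − 2Q = 0.691, giving −¼ ln(0.691) = 0.092404.
d = 0.230304 + 0.092404 = 0.322708.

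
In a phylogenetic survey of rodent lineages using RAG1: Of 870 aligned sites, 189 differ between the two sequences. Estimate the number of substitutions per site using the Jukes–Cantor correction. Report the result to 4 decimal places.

p = 189/870 ≈ 0.217241.
d = −(3/4) ln(1 − 4p/3) = −0.75 ln(1 − 0.289655) = −0.75 ln(0.710345)
  = −0.75 × (-0.342005) = 0.256504 substitutions/site.

0.2565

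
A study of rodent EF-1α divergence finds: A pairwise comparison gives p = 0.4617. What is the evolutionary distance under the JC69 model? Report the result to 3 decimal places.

0.717

d = −(3/4) ln(1 − 4p/3) = −0.75 ln(1 − 0.6156) = −0.75 ln(0.3844)
  = −0.75 × (-0.956072) = 0.717054 substitutions/site.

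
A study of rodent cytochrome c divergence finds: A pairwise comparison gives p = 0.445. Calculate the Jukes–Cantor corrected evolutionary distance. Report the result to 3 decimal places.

d = −(3/4) ln(1 − 4p/3) = −0.75 ln(1 − 0.593333) = −0.75 ln(0.406667)
  = −0.75 × (-0.899761) = 0.674821 substitutions/site.

0.675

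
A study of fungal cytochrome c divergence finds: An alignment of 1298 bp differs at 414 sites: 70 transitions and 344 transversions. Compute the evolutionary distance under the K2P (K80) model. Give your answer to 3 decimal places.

0.422

P = 70/1298 ≈ 0.053929 and Q = 344/1298 ≈ 0.265023.
Under the Kimura two-parameter model, d = −½ ln(1 − 2P − Q) − ¼ ln(1 − 2Q).
1 − 2P − Q = 0.627119, giving −½ ln(0.627119) = 0.233309.
1 − 2Q = 0.469954, giving −¼ ln(0.469954) = 0.188780.
d = 0.233309 + 0.188780 = 0.422089.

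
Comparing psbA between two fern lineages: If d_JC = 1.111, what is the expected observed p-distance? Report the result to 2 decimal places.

p = (3/4)(1 − e^(−4d/3)) = 0.75 × (1 − e^(-1.481333)) = 0.75 × (1 − 0.227334) = 0.579500.

0.58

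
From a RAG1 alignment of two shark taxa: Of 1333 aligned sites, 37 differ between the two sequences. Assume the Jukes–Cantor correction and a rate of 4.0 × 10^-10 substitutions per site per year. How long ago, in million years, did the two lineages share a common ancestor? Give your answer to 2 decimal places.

35.35

p = 37/1333 ≈ 0.027757.
d = −(3/4) ln(1 − 4p/3) = −0.75 ln(1 − 0.037009) = −0.75 ln(0.962991)
  = −0.75 × (-0.037711) = 0.028283 substitutions/site.
Under a molecular clock d = 2μt, so t = d/(2μ) = 0.028283 / (2 × 4.0 × 10^-10) = 35.35 million years.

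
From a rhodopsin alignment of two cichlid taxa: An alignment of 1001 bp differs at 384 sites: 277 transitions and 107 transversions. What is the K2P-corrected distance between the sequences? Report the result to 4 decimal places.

0.6000

P = 277/1001 ≈ 0.276723 and Q = 107/1001 ≈ 0.106893.
Under the Kimura two-parameter model, d = −½ ln(1 − 2P − Q) − ¼ ln(1 − 2Q).
1 − 2P − Q = 0.339661, giving −½ ln(0.339661) = 0.539904.
1 − 2Q = 0.786214, giving −¼ ln(0.786214) = 0.060132.
d = 0.539904 + 0.060132 = 0.600036.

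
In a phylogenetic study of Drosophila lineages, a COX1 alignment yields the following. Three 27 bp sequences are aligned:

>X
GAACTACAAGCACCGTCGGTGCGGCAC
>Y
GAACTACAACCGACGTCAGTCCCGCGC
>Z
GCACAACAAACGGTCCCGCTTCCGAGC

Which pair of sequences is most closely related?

X and Y

X–Y: 7/27 differ, p = 0.259, d = 0.318.
X–Z: 13/27 differ, p = 0.481, d = 0.770.
Y–Z: 11/27 differ, p = 0.407, d = 0.588.
The smallest distance is between X and Y.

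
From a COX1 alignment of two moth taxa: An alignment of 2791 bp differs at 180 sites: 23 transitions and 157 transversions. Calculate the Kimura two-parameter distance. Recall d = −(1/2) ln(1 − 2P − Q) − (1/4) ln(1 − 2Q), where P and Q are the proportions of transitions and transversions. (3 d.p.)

P = 23/2791 ≈ 0.008241 and Q = 157/2791 ≈ 0.056252.
Under the Kimura two-parameter model, d = −½ ln(1 − 2P − Q) − ¼ ln(1 − 2Q).
1 − 2P − Q = 0.927266, giving −½ ln(0.927266) = 0.037757.
1 − 2Q = 0.887496, giving −¼ ln(0.887496) = 0.029838.
d = 0.037757 + 0.029838 = 0.067595.

0.068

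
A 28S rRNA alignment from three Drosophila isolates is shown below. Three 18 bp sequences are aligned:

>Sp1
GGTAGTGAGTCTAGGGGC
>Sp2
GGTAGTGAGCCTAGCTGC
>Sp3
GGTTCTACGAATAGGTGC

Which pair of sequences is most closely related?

Sp1–Sp2: 3/18 differ, p = 0.167, d = 0.188.
Sp1–Sp3: 7/18 differ, p = 0.389, d = 0.548.
Sp2–Sp3: 7/18 differ, p = 0.389, d = 0.548.
The smallest distance is between Sp1 and Sp2.

Sp1 and Sp2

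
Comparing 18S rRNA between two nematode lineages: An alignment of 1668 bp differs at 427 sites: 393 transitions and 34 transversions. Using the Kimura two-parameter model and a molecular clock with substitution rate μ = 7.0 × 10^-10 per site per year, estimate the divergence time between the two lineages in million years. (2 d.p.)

P = 393/1668 ≈ 0.235612 and Q = 34/1668 ≈ 0.020384.
Under the Kimura two-parameter model, d = −½ ln(1 − 2P − Q) − ¼ ln(1 − 2Q).
1 − 2P − Q = 0.508392, giving −½ ln(0.508392) = 0.338251.
1 − 2Q = 0.959232, giving −¼ ln(0.959232) = 0.010406.
d = 0.338251 + 0.010406 = 0.348657.
Under a molecular clock d = 2μt, so t = d/(2μ) = 0.348657 / (2 × 7.0 × 10^-10) = 249.04 million years.

249.04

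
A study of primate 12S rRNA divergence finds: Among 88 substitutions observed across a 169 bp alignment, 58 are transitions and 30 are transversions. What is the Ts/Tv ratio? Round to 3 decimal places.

R = 58/30 = 1.933333… ≈ 1.933 (to 3 d.p.).

1.933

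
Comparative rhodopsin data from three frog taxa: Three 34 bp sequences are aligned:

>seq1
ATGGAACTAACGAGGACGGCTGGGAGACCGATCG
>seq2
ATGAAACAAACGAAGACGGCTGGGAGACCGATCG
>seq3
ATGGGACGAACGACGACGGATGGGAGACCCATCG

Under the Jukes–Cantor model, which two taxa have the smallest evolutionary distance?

seq1–seq2: 3/34 differ, p = 0.088, d = 0.094.
seq1–seq3: 5/34 differ, p = 0.147, d = 0.164.
seq2–seq3: 6/34 differ, p = 0.176, d = 0.201.
The smallest distance is between seq1 and seq2.

seq1 and seq2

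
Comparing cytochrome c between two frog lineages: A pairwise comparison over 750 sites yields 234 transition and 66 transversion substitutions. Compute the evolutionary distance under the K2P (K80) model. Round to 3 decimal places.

0.671

P = 234/750 = 0.312 and Q = 66/750 = 0.088.
Under the Kimura two-parameter model, d = −½ ln(1 − 2P − Q) − ¼ ln(1 − 2Q).
1 − 2P − Q = 0.288, giving −½ ln(0.288) = 0.622397.
1 − 2Q = 0.824, giving −¼ ln(0.824) = 0.048396.
d = 0.622397 + 0.048396 = 0.670793.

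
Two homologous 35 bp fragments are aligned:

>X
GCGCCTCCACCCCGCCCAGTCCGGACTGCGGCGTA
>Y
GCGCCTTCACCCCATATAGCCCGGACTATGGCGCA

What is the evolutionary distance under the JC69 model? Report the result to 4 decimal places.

0.3149

The sequences differ at 9 of 35 sites (7, 14, 15, 16, 17, 20, 28, 29, 34), so p = 9/35 ≈ 0.257143.
d = −(3/4) ln(1 − 4p/3) = −0.75 ln(1 − 0.342857) = −0.75 ln(0.657143)
  = −0.75 × (-0.419854) = 0.314891 substitutions/site.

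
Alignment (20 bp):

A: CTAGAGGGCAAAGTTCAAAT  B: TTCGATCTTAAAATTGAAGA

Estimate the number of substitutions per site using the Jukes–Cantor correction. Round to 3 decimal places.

0.824

The sequences differ at 10 of 20 sites (1, 3, 6, 7, 8, 9, 13, 16, 19, 20), so p = 10/20 = 0.5.
d = −(3/4) ln(1 − 4p/3) = −0.75 ln(1 − 0.666667) = −0.75 ln(0.333333)
  = −0.75 × (-1.098613) = 0.823960 substitutions/site.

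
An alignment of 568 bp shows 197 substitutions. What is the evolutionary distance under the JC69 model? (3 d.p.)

0.466

p = 197/568 ≈ 0.346831.
d = −(3/4) ln(1 − 4p/3) = −0.75 ln(1 − 0.462441) = −0.75 ln(0.537559)
  = −0.75 × (-0.620717) = 0.465538 substitutions/site.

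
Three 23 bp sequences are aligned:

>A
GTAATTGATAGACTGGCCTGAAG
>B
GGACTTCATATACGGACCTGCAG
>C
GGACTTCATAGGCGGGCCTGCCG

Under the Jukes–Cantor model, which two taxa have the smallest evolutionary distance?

A–B: 7/23 differ, p = 0.304, d = 0.390.
A–C: 7/23 differ, p = 0.304, d = 0.390.
B–C: 4/23 differ, p = 0.174, d = 0.198.
The smallest distance is between B and C.

B and C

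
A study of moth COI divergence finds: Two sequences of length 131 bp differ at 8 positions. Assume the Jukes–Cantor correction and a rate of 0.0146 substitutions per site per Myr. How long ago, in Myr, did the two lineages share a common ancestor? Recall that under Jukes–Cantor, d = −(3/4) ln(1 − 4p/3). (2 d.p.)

2.18

p = 8/131 ≈ 0.061069.
d = −(3/4) ln(1 − 4p/3) = −0.75 ln(1 − 0.081425) = −0.75 ln(0.918575)
  = −0.75 × (-0.084932) = 0.063699 substitutions/site.
Under a molecular clock d = 2μt, so t = d/(2μ) = 0.063699 / (2 × 0.0146) = 2.18 Myr.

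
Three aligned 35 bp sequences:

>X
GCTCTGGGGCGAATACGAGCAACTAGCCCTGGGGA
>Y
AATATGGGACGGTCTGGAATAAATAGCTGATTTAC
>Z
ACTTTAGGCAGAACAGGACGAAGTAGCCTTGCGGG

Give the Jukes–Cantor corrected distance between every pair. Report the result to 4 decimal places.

X–Y: 20/35 sites differ → p ≈ 0.571429, d = −0.75 ln(1 − 0.761905) = 1.076314 ≈ 1.0763.
X–Z: 13/35 sites differ → p ≈ 0.371429, d = −0.75 ln(1 − 0.495239) = 0.512753 ≈ 0.5128.
Y–Z: 19/35 sites differ → p ≈ 0.542857, d = −0.75 ln(1 − 0.723809) = 0.964997 ≈ 0.9650.

d(X,Y) = 1.0763, d(X,Z) = 0.5128, d(Y,Z) = 0.9650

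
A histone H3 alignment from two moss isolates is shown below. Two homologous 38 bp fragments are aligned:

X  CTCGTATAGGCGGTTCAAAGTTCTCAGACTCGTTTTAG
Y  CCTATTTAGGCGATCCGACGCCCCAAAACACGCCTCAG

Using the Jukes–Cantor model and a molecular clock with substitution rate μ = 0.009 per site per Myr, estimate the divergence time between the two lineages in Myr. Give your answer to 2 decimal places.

37.81

The sequences differ at 17 of 38 sites, so p = 17/38 ≈ 0.447368.
d = −(3/4) ln(1 − 4p/3) = −0.75 ln(1 − 0.596491) = −0.75 ln(0.403509)
  = −0.75 × (-0.907556) = 0.680667 substitutions/site.
Under a molecular clock d = 2μt, so t = d/(2μ) = 0.680667 / (2 × 0.009) = 37.81 Myr.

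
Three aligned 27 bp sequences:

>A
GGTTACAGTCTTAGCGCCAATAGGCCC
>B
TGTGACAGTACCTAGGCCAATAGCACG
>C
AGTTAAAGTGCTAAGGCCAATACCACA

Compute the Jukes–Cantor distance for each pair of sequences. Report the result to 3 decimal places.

A–B: 11/27 sites differ → p ≈ 0.407407, d = −0.75 ln(1 − 0.543209) = 0.587647 ≈ 0.588.
A–C: 10/27 sites differ → p ≈ 0.37037, d = −0.75 ln(1 − 0.493827) = 0.510658 ≈ 0.511.
B–C: 8/27 sites differ → p ≈ 0.296296, d = −0.75 ln(1 − 0.395061) = 0.376971 ≈ 0.377.

d(A,B) = 0.588, d(A,C) = 0.511, d(B,C) = 0.377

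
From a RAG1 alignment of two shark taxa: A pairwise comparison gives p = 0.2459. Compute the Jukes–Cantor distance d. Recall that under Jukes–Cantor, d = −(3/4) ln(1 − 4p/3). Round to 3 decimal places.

0.298

d = −(3/4) ln(1 − 4p/3) = −0.75 ln(1 − 0.327867) = −0.75 ln(0.672133)
  = −0.75 × (-0.397299) = 0.297974 substitutions/site.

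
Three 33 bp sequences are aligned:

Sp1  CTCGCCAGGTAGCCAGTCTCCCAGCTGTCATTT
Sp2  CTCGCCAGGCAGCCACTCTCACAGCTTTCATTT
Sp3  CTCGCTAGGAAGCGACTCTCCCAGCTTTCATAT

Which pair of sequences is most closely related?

Sp1 and Sp2

Sp1–Sp2: 4/33 differ, p = 0.121, d = 0.132.
Sp1–Sp3: 6/33 differ, p = 0.182, d = 0.208.
Sp2–Sp3: 5/33 differ, p = 0.152, d = 0.169.
The smallest distance is between Sp1 and Sp2.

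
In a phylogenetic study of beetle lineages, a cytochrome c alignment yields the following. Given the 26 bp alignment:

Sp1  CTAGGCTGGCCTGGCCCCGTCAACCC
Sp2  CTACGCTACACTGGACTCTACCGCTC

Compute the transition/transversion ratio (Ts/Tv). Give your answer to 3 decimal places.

Transitions are A↔G and C↔T; transversions are all other mismatches.
Transitions: 4. Transversions: 7.
R = 4/7 = 0.571428… ≈ 0.571 (to 3 d.p.).

0.571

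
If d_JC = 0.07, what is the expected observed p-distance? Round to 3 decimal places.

0.067

p = (3/4)(1 − e^(−4d/3)) = 0.75 × (1 − e^(-0.093333)) = 0.75 × (1 − 0.910890) = 0.066833.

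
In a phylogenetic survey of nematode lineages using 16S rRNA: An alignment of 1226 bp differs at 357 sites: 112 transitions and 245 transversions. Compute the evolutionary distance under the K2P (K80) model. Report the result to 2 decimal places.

0.37

P = 112/1226 ≈ 0.091354 and Q = 245/1226 ≈ 0.199837.
Under the Kimura two-parameter model, d = −½ ln(1 − 2P − Q) − ¼ ln(1 − 2Q).
1 − 2P − Q = 0.617455, giving −½ ln(0.617455) = 0.241075.
1 − 2Q = 0.600326, giving −¼ ln(0.600326) = 0.127571.
d = 0.241075 + 0.127571 = 0.368646.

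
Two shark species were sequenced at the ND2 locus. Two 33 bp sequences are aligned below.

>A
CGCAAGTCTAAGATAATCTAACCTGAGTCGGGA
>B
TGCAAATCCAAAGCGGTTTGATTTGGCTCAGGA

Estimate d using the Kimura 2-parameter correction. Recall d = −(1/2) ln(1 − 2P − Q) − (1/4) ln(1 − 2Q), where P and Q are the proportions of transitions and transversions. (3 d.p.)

1.071

Of 33 sites, 14 differences are transitions and 1 are transversions, so P = 14/33 ≈ 0.424242 and Q = 1/33 ≈ 0.030303.
Under the Kimura two-parameter model, d = −½ ln(1 − 2P − Q) − ¼ ln(1 − 2Q).
1 − 2P − Q = 0.121213, giving −½ ln(0.121213) = 1.055103.
1 − 2Q = 0.939394, giving −¼ ln(0.939394) = 0.015630.
d = 1.055103 + 0.015630 = 1.070733.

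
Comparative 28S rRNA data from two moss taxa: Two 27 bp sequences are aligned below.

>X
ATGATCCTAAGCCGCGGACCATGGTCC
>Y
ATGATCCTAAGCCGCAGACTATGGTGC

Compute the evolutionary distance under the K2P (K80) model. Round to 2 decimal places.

0.12

Of 27 sites, 2 differences are transitions and 1 are transversions, so P = 2/27 ≈ 0.074074 and Q = 1/27 ≈ 0.037037.
Under the Kimura two-parameter model, d = −½ ln(1 − 2P − Q) − ¼ ln(1 − 2Q).
1 − 2P − Q = 0.814815, giving −½ ln(0.814815) = 0.102397.
1 − 2Q = 0.925926, giving −¼ ln(0.925926) = 0.019240.
d = 0.102397 + 0.019240 = 0.121637.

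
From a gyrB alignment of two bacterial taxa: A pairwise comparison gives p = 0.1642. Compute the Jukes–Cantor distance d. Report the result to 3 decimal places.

0.185

d = −(3/4) ln(1 − 4p/3) = −0.75 ln(1 − 0.218933) = −0.75 ln(0.781067)
  = −0.75 × (-0.247094) = 0.185321 substitutions/site.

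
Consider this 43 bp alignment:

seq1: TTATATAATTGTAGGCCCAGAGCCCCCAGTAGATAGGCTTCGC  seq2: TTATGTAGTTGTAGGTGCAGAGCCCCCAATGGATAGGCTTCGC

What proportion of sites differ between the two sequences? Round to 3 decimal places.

0.140

The sequences differ at 6 of 43 positions (sites 5, 8, 16, 17, 29, 31).
p = 6/43 = 0.139534… ≈ 0.140 (to 3 d.p.).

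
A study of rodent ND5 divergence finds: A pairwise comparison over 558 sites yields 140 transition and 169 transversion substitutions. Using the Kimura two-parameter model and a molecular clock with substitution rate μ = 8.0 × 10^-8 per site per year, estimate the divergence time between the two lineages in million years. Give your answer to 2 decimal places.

P = 140/558 ≈ 0.250896 and Q = 169/558 ≈ 0.302867.
Under the Kimura two-parameter model, d = −½ ln(1 − 2P − Q) − ¼ ln(1 − 2Q).
1 − 2P − Q = 0.195341, giving −½ ln(0.195341) = 0.816504.
1 − 2Q = 0.394266, giving −¼ ln(0.394266) = 0.232682.
d = 0.816504 + 0.232682 = 1.049186.
Under a molecular clock d = 2μt, so t = d/(2μ) = 1.049186 / (2 × 8.0 × 10^-8) = 6.56 million years.

6.56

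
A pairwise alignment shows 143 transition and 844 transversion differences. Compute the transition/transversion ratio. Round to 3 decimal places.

0.169

R = 143/844 = 0.169431… ≈ 0.169 (to 3 d.p.).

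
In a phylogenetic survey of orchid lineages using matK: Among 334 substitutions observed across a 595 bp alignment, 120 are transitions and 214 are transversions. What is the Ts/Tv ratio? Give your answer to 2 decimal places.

R = 120/214 = 0.560747… ≈ 0.56 (to 2 d.p.).

0.56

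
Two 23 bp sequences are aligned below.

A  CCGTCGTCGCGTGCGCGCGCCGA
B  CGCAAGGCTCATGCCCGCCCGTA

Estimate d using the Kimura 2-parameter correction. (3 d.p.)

Of 23 sites, 1 differences are transitions and 10 are transversions, so P = 1/23 ≈ 0.043478 and Q = 10/23 ≈ 0.434783.
Under the Kimura two-parameter model, d = −½ ln(1 − 2P − Q) − ¼ ln(1 − 2Q).
1 − 2P − Q = 0.478261, giving −½ ln(0.478261) = 0.368799.
1 − 2Q = 0.130434, giving −¼ ln(0.130434) = 0.509222.
d = 0.368799 + 0.509222 = 0.878021.

0.878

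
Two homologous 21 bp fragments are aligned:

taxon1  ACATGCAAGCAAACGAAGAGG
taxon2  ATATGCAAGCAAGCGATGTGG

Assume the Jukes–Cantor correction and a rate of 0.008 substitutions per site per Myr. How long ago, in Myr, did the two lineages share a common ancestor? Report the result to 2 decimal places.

The sequences differ at 4 of 21 sites (2, 13, 17, 19), so p = 4/21 ≈ 0.190476.
d = −(3/4) ln(1 − 4p/3) = −0.75 ln(1 − 0.253968) = −0.75 ln(0.746032)
  = −0.75 × (-0.292987) = 0.219740 substitutions/site.
Under a molecular clock d = 2μt, so t = d/(2μ) = 0.219740 / (2 × 0.008) = 13.73 Myr.

13.73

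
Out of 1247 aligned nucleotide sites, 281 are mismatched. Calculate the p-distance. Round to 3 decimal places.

0.225

p = 281/1247 = 0.225340… ≈ 0.225 (to 3 d.p.).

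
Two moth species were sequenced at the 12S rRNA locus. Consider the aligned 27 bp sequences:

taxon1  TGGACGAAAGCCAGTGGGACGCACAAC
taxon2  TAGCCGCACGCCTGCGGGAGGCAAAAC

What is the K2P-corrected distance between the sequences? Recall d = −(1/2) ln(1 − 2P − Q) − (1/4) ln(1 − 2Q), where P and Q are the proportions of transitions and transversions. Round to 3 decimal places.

0.378

Of 27 sites, 2 differences are transitions and 6 are transversions, so P = 2/27 ≈ 0.074074 and Q = 6/27 ≈ 0.222222.
Under the Kimura two-parameter model, d = −½ ln(1 − 2P − Q) − ¼ ln(1 − 2Q).
1 − 2P − Q = 0.62963, giving −½ ln(0.62963) = 0.231311.
1 − 2Q = 0.555556, giving −¼ ln(0.555556) = 0.146946.
d = 0.231311 + 0.146946 = 0.378257.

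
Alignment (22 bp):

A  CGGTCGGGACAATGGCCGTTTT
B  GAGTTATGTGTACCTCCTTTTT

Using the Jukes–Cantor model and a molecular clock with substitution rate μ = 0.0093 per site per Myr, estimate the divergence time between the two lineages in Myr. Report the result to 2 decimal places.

52.39

The sequences differ at 12 of 22 sites, so p = 12/22 ≈ 0.545455.
d = −(3/4) ln(1 − 4p/3) = −0.75 ln(1 − 0.727273) = −0.75 ln(0.272727)
  = −0.75 × (-1.299284) = 0.974463 substitutions/site.
Under a molecular clock d = 2μt, so t = d/(2μ) = 0.974463 / (2 × 0.0093) = 52.39 Myr.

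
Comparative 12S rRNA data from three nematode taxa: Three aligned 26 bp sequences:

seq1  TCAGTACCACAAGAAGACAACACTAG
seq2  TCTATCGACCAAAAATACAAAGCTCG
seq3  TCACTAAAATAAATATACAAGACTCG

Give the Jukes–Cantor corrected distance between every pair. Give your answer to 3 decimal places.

d(seq1,seq2) = 0.623, d(seq1,seq3) = 0.464, d(seq2,seq3) = 0.464

seq1–seq2: 11/26 sites differ → p ≈ 0.423077, d = −0.75 ln(1 − 0.564103) = 0.622762 ≈ 0.623.
seq1–seq3: 9/26 sites differ → p ≈ 0.346154, d = −0.75 ln(1 − 0.461539) = 0.464280 ≈ 0.464.
seq2–seq3: 9/26 sites differ → p ≈ 0.346154, d = −0.75 ln(1 − 0.461539) = 0.464280 ≈ 0.464.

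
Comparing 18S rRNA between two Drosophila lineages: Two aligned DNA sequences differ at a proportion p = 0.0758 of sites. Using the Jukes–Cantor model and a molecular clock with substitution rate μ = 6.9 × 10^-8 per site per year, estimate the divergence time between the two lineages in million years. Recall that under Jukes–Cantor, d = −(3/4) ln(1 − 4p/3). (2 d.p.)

0.58

d = −(3/4) ln(1 − 4p/3) = −0.75 ln(1 − 0.101067) = −0.75 ln(0.898933)
  = −0.75 × (-0.106547) = 0.079910 substitutions/site.
Under a molecular clock d = 2μt, so t = d/(2μ) = 0.079910 / (2 × 6.9 × 10^-8) = 0.58 million years.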